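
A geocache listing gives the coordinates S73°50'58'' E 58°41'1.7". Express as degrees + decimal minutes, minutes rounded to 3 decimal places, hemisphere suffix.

73° 50.967′ S, 58° 41.028′ E

φ: seconds/60 = 0.96667; minutes = 50 + 0.96667 = 50.96667
λ: 41 + 1.7/60 = 41.02833′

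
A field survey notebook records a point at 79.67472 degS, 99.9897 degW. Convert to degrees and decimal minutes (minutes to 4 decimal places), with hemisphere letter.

79° 40.4832′ S, 99° 59.3820′ W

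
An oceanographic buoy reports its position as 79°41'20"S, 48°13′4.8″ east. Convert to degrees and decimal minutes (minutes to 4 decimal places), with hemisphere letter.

Latitude: seconds/60 = 0.33333; minutes = 41 + 0.33333 = 41.333333
λ: 13 + 4.8/60 = 13.080000′

79° 41.3333′ S, 48° 13.0800′ E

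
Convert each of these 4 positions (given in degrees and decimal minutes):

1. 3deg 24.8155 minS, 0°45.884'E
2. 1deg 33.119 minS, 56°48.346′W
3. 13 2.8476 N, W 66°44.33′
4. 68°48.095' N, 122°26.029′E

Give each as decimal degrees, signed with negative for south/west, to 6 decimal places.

1. -3.413592, 0.764733
2. -1.551983, -56.805767
3. 13.047460, -66.738833
4. 68.801583, 122.433817

Point 1:
  φ: 24.8155′ = 0.413592°; total 3.4135917
  S → negative
  Lon: 0 + 45.884/60 = 0.7647333
  E → positive
Point 2:
  Lat: 33.119′ = 0.551983°; total 1.5519833
  S ⇒ negate
  λ: 48.346′ = 0.805767°; total 56.8057667
  W ⇒ negate
Point 3:
  φ: 2.8476′ = 0.047460°; total 13.0474600
  N ⇒ keep positive
  Lon: 66 + 44.33/60 = 66.7388333
  W → negative
Point 4:
  φ: 48.095′ = 0.801583°; total 68.8015833
  N ⇒ keep positive
  Longitude: 26.029′ = 0.433817°; total 122.4338167
  E → positive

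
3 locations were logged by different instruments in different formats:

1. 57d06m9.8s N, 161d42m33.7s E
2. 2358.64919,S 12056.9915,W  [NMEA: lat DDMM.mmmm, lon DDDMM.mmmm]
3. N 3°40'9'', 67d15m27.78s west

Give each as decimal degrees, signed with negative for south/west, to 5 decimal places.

Point 1:
  Latitude: 57° + 6/60 + 9.8/3600 = 57 + 0.100000 + 0.002722 = 57.102722
  N ⇒ keep positive
  λ: 161 + 42/60 + 33.7/3600 = 161.709361
  E → positive
Point 2:
  Lat: split at 2 digits → 23° and 58.64919′; 23 + 58.64919/60 = 23.977487
  hemisphere S, so the sign is −
  Longitude: split at 3 digits → 120° and 56.9915′; 120 + 56.9915/60 = 120.949858
  W → negative
Point 3:
  φ: 3° + 40/60 + 9/3600 = 3 + 0.666667 + 0.002500 = 3.669167
  N → positive
  Lon: 67° + 15/60 + 27.78/3600 = 67 + 0.250000 + 0.007717 = 67.257717
  W ⇒ negate

1. 57.10272, 161.70936
2. -23.97749, -120.94986
3. 3.66917, -67.25772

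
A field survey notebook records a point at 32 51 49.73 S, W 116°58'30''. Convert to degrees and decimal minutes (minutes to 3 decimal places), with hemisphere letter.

32° 51.829′ S, 116° 58.500′ W

Lat: 51 + 49.73/60 = 51.82883′
λ: 58 + 30/60 = 58.50000′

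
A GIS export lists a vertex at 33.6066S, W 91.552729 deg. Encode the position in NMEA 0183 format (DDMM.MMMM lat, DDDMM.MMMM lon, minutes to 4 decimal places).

3336.3960,S / 09133.1637,W

φ: 33° + 0.606600 × 60 = 33° 36.396000′
Longitude: minutes = (91.552729 − 91) × 60 = 33.163740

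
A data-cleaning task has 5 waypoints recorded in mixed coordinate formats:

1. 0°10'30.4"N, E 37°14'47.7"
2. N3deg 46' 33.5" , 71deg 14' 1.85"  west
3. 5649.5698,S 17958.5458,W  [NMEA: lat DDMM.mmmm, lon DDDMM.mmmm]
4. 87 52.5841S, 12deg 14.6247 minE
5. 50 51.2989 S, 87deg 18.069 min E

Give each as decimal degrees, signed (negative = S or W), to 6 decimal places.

1. 0.175111, 37.246583
2. 3.775972, -71.233847
3. -56.826163, -179.975763
4. -87.876402, 12.243745
5. -50.854982, 87.301150

Point 1:
  φ: 0° + 10/60 + 30.4/3600 = 0 + 0.166667 + 0.008444 = 0.1751111
  N → positive
  Lon: 14′ + 47.7″ = 14.79500′; 37 + 14.79500/60 = 37.2465833
  E ⇒ keep positive
Point 2:
  Latitude: 3° + 46/60 + 33.5/3600 = 3 + 0.766667 + 0.009306 = 3.7759722
  N → positive
  Lon: 14′ + 1.85″ = 14.03083′; 71 + 14.03083/60 = 71.2338472
  hemisphere W, so the sign is −
Point 3:
  Latitude: split at 2 digits → 56° and 49.5698′; 56 + 49.5698/60 = 56.8261633
  hemisphere S, so the sign is −
  Longitude: degrees = first 3 digits = 179, minutes = 58.5458; 179 + 58.5458/60 = 179.9757633
  W ⇒ negate
Point 4:
  Latitude: 87 + 52.5841/60 = 87.8764017
  hemisphere S, so the sign is −
  Longitude: 12 + 14.6247/60 = 12.2437450
  E → positive
Point 5:
  Latitude: 51.2989′ = 0.854982°; total 50.8549817
  S ⇒ negate
  Lon: 18.069′ = 0.301150°; total 87.3011500
  E → positive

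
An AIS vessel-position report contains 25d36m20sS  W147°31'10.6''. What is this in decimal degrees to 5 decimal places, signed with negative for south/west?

-25.60556, -147.51961

φ: 25 + 36/60 + 20/3600 = 25.605556
S → negative
λ: 147° + 31/60 + 10.6/3600 = 147 + 0.516667 + 0.002944 = 147.519611
W ⇒ negate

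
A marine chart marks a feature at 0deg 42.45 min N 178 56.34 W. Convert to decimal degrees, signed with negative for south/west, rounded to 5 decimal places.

0.70750, -178.93900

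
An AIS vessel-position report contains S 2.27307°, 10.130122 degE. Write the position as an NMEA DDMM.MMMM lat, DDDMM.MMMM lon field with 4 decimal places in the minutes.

φ: fractional part 0.273070 → 16.384200 minutes
λ: 10° + 0.130122 × 60 = 10° 7.807320′

0216.3842,S / 01007.8073,E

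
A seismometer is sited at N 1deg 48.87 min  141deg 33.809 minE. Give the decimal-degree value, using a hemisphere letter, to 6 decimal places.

1.814500° N, 141.563483° E

Latitude: 48.87′ = 0.814500°; total 1.8145000
Lon: 33.809′ = 0.563483°; total 141.5634833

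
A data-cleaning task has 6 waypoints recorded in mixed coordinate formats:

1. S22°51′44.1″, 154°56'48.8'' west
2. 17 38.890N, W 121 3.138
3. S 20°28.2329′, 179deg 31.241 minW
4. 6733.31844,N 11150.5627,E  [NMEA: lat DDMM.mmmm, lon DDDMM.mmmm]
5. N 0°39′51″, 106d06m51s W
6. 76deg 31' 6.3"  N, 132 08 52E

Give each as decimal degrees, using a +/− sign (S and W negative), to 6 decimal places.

1. -22.862250, -154.946889
2. 17.648167, -121.052300
3. -20.470548, -179.520683
4. 67.555307, 111.842712
5. 0.664167, -106.114167
6. 76.518417, 132.147778

Point 1:
  Latitude: 22 + 51/60 + 44.1/3600 = 22.8622500
  hemisphere S, so the sign is −
  λ: 154 + 56/60 + 48.8/3600 = 154.9468889
  W ⇒ negate
Point 2:
  Latitude: 17 + 38.89/60 = 17.6481667
  N → positive
  λ: 3.138′ = 0.052300°; total 121.0523000
  W ⇒ negate
Point 3:
  Latitude: 20 + 28.2329/60 = 20.4705483
  hemisphere S, so the sign is −
  λ: 31.241′ = 0.520683°; total 179.5206833
  W ⇒ negate
Point 4:
  φ: split at 2 digits → 67° and 33.31844′; 67 + 33.31844/60 = 67.5553073
  N ⇒ keep positive
  Longitude: split at 3 digits → 111° and 50.5627′; 111 + 50.5627/60 = 111.8427117
  E → positive
Point 5:
  Lat: 0° + 39/60 + 51/3600 = 0 + 0.650000 + 0.014167 = 0.6641667
  N ⇒ keep positive
  Lon: 106° + 6/60 + 51/3600 = 106 + 0.100000 + 0.014167 = 106.1141667
  W ⇒ negate
Point 6:
  Lat: 76° + 31/60 + 6.3/3600 = 76 + 0.516667 + 0.001750 = 76.5184167
  N ⇒ keep positive
  λ: 132 + 8/60 + 52/3600 = 132.1477778
  E ⇒ keep positive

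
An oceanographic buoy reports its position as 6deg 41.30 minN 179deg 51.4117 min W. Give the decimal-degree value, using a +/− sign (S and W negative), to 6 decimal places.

6.688333, -179.856862

Latitude: 41.3′ = 0.688333°; total 6.6883333
N → positive
Longitude: 51.4117′ = 0.856862°; total 179.8568617
W ⇒ negate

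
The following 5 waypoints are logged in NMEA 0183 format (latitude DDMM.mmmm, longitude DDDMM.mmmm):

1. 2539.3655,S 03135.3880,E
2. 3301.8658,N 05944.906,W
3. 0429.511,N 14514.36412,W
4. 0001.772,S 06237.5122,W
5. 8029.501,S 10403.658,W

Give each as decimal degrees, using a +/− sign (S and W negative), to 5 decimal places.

1. -25.65609, 31.58980
2. 33.03110, -59.74843
3. 4.49185, -145.23940
4. -0.02953, -62.62520
5. -80.49168, -104.06097

Point 1:
  φ: degrees = first 2 digits = 25, minutes = 39.3655; 25 + 39.3655/60 = 25.656092
  S ⇒ negate
  Longitude: degrees = first 3 digits = 31, minutes = 35.388; 31 + 35.388/60 = 31.589800
  E ⇒ keep positive
Point 2:
  φ: split at 2 digits → 33° and 1.8658′; 33 + 1.8658/60 = 33.031097
  N ⇒ keep positive
  Lon: degrees = first 3 digits = 59, minutes = 44.906; 59 + 44.906/60 = 59.748433
  W ⇒ negate
Point 3:
  Latitude: split at 2 digits → 04° and 29.511′; 4 + 29.511/60 = 4.491850
  N ⇒ keep positive
  Lon: split at 3 digits → 145° and 14.36412′; 145 + 14.36412/60 = 145.239402
  W → negative
Point 4:
  φ: degrees = first 2 digits = 0, minutes = 1.772; 0 + 1.772/60 = 0.029533
  hemisphere S, so the sign is −
  Lon: degrees = first 3 digits = 62, minutes = 37.5122; 62 + 37.5122/60 = 62.625203
  W ⇒ negate
Point 5:
  Lat: split at 2 digits → 80° and 29.501′; 80 + 29.501/60 = 80.491683
  S ⇒ negate
  Longitude: degrees = first 3 digits = 104, minutes = 3.658; 104 + 3.658/60 = 104.060967
  W ⇒ negate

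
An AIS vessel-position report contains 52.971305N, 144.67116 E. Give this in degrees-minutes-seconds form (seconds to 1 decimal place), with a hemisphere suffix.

52°58′16.7″ N, 144°40′16.2″ E

φ: 0.971305 × 60 = 58.27830′ → 58′, remainder × 60 = 16.698″
λ: whole degrees 144; 40.26960′ → 40′ and 16.176″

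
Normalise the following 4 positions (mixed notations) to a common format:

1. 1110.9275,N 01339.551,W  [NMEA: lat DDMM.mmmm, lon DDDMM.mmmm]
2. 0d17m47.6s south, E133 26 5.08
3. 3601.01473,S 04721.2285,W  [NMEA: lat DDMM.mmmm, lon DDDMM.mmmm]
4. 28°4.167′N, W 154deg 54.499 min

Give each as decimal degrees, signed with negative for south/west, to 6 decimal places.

Point 1:
  φ: split at 2 digits → 11° and 10.9275′; 11 + 10.9275/60 = 11.1821250
  N ⇒ keep positive
  λ: split at 3 digits → 013° and 39.551′; 13 + 39.551/60 = 13.6591833
  hemisphere W, so the sign is −
Point 2:
  φ: 0° + 17/60 + 47.6/3600 = 0 + 0.283333 + 0.013222 = 0.2965556
  hemisphere S, so the sign is −
  Longitude: 133° + 26/60 + 5.08/3600 = 133 + 0.433333 + 0.001411 = 133.4347444
  E ⇒ keep positive
Point 3:
  Lat: split at 2 digits → 36° and 1.01473′; 36 + 1.01473/60 = 36.0169122
  hemisphere S, so the sign is −
  λ: split at 3 digits → 047° and 21.2285′; 47 + 21.2285/60 = 47.3538083
  W → negative
Point 4:
  Latitude: 28 + 4.167/60 = 28.0694500
  N → positive
  Longitude: 154 + 54.499/60 = 154.9083167
  hemisphere W, so the sign is −

1. 11.182125, -13.659183
2. -0.296556, 133.434744
3. -36.016912, -47.353808
4. 28.069450, -154.908317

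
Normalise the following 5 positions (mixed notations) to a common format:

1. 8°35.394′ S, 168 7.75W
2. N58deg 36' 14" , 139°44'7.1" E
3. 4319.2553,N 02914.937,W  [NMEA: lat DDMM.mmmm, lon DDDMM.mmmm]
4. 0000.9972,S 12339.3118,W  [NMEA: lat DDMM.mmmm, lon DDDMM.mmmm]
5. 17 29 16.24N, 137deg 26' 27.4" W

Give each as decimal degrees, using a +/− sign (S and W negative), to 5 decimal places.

1. -8.58990, -168.12917
2. 58.60389, 139.73531
3. 43.32092, -29.24895
4. -0.01662, -123.65520
5. 17.48784, -137.44094

Point 1:
  φ: 8 + 35.394/60 = 8.589900
  S → negative
  Longitude: 7.75′ = 0.129167°; total 168.129167
  hemisphere W, so the sign is −
Point 2:
  φ: 58° + 36/60 + 14/3600 = 58 + 0.600000 + 0.003889 = 58.603889
  N → positive
  λ: 139° + 44/60 + 7.1/3600 = 139 + 0.733333 + 0.001972 = 139.735306
  E → positive
Point 3:
  φ: degrees = first 2 digits = 43, minutes = 19.2553; 43 + 19.2553/60 = 43.320922
  N ⇒ keep positive
  λ: split at 3 digits → 029° and 14.937′; 29 + 14.937/60 = 29.248950
  W ⇒ negate
Point 4:
  φ: degrees = first 2 digits = 0, minutes = 0.9972; 0 + 0.9972/60 = 0.016620
  hemisphere S, so the sign is −
  Lon: split at 3 digits → 123° and 39.3118′; 123 + 39.3118/60 = 123.655197
  hemisphere W, so the sign is −
Point 5:
  φ: 29′ + 16.24″ = 29.27067′; 17 + 29.27067/60 = 17.487844
  N ⇒ keep positive
  Lon: 137° + 26/60 + 27.4/3600 = 137 + 0.433333 + 0.007611 = 137.440944
  W ⇒ negate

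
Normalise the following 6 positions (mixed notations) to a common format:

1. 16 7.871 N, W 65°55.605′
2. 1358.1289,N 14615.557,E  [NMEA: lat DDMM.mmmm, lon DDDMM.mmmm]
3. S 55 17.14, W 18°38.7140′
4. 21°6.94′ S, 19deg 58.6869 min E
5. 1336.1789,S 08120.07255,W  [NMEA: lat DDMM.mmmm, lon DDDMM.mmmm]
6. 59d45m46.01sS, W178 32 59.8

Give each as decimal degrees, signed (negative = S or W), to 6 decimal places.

1. 16.131183, -65.926750
2. 13.968815, 146.259283
3. -55.285667, -18.645233
4. -21.115667, 19.978115
5. -13.602982, -81.334543
6. -59.762781, -178.549944

Point 1:
  φ: 7.871′ = 0.131183°; total 16.1311833
  N → positive
  Longitude: 65 + 55.605/60 = 65.9267500
  W → negative
Point 2:
  Latitude: split at 2 digits → 13° and 58.1289′; 13 + 58.1289/60 = 13.9688150
  N → positive
  λ: degrees = first 3 digits = 146, minutes = 15.557; 146 + 15.557/60 = 146.2592833
  E ⇒ keep positive
Point 3:
  φ: 17.14′ = 0.285667°; total 55.2856667
  S ⇒ negate
  Longitude: 18 + 38.714/60 = 18.6452333
  W ⇒ negate
Point 4:
  Lat: 21 + 6.94/60 = 21.1156667
  S → negative
  λ: 19 + 58.6869/60 = 19.9781150
  E → positive
Point 5:
  Lat: split at 2 digits → 13° and 36.1789′; 13 + 36.1789/60 = 13.6029817
  hemisphere S, so the sign is −
  Longitude: degrees = first 3 digits = 81, minutes = 20.07255; 81 + 20.07255/60 = 81.3345425
  W ⇒ negate
Point 6:
  Latitude: 59° + 45/60 + 46.01/3600 = 59 + 0.750000 + 0.012781 = 59.7627806
  hemisphere S, so the sign is −
  Longitude: 32′ + 59.8″ = 32.99667′; 178 + 32.99667/60 = 178.5499444
  hemisphere W, so the sign is −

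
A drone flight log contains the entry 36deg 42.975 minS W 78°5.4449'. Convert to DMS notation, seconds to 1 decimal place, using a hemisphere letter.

φ: fractional minutes 0.97500 × 60 = 58.500″
λ: 5.44490′ → 5′ and 0.44490 × 60 = 26.694″

36°42′58.5″ S, 78°05′26.7″ W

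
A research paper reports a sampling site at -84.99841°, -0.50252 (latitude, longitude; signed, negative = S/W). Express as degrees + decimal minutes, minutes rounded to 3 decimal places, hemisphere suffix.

84° 59.905′ S, 0° 30.151′ W

Latitude is negative → S; |value| = 84.998410
φ: minutes = (84.998410 − 84) × 60 = 59.90460
Longitude is negative → W; |value| = 0.502520
Longitude: minutes = (0.502520 − 0) × 60 = 30.15120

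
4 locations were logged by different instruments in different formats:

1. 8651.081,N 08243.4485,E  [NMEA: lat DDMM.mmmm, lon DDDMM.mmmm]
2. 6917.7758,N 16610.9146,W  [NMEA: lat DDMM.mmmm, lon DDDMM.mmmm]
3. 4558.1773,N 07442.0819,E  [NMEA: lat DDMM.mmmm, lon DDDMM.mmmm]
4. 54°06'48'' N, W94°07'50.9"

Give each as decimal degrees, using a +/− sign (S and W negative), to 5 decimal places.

Point 1:
  Lat: degrees = first 2 digits = 86, minutes = 51.081; 86 + 51.081/60 = 86.851350
  N → positive
  Lon: degrees = first 3 digits = 82, minutes = 43.4485; 82 + 43.4485/60 = 82.724142
  E → positive
Point 2:
  Latitude: degrees = first 2 digits = 69, minutes = 17.7758; 69 + 17.7758/60 = 69.296263
  N → positive
  Longitude: split at 3 digits → 166° and 10.9146′; 166 + 10.9146/60 = 166.181910
  W → negative
Point 3:
  φ: split at 2 digits → 45° and 58.1773′; 45 + 58.1773/60 = 45.969622
  N → positive
  λ: degrees = first 3 digits = 74, minutes = 42.0819; 74 + 42.0819/60 = 74.701365
  E → positive
Point 4:
  Lat: 54° + 6/60 + 48/3600 = 54 + 0.100000 + 0.013333 = 54.113333
  N ⇒ keep positive
  λ: 7′ + 50.9″ = 7.84833′; 94 + 7.84833/60 = 94.130806
  W ⇒ negate

1. 86.85135, 82.72414
2. 69.29626, -166.18191
3. 45.96962, 74.70137
4. 54.11333, -94.13081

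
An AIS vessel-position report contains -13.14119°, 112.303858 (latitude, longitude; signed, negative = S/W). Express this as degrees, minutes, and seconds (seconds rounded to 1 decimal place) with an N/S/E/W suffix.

Latitude is negative → S; |value| = 13.141190
φ: 0.141190 × 60 = 8.47140′ → 8′, remainder × 60 = 28.284″
Lon: whole degrees 112; 18.23148′ → 18′ and 13.889″

13°08′28.3″ S, 112°18′13.9″ E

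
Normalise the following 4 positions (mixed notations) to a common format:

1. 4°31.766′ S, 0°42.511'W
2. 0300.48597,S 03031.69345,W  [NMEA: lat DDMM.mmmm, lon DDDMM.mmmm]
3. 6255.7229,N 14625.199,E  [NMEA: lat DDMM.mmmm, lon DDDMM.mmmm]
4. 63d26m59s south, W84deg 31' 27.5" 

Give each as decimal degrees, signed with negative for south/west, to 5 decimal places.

1. -4.52943, -0.70852
2. -3.00810, -30.52822
3. 62.92872, 146.41998
4. -63.44972, -84.52431

Point 1:
  Lat: 4 + 31.766/60 = 4.529433
  hemisphere S, so the sign is −
  Lon: 42.511′ = 0.708517°; total 0.708517
  W → negative
Point 2:
  Lat: split at 2 digits → 03° and 0.48597′; 3 + 0.48597/60 = 3.008100
  hemisphere S, so the sign is −
  Lon: degrees = first 3 digits = 30, minutes = 31.69345; 30 + 31.69345/60 = 30.528224
  W → negative
Point 3:
  Latitude: degrees = first 2 digits = 62, minutes = 55.7229; 62 + 55.7229/60 = 62.928715
  N → positive
  λ: degrees = first 3 digits = 146, minutes = 25.199; 146 + 25.199/60 = 146.419983
  E ⇒ keep positive
Point 4:
  φ: 63° + 26/60 + 59/3600 = 63 + 0.433333 + 0.016389 = 63.449722
  S ⇒ negate
  λ: 84° + 31/60 + 27.5/3600 = 84 + 0.516667 + 0.007639 = 84.524306
  W ⇒ negate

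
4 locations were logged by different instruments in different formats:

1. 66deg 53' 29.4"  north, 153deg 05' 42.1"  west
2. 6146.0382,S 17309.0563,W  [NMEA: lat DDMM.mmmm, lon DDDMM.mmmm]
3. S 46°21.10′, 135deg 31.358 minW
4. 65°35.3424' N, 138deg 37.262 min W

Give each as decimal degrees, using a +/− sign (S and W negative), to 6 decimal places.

1. 66.891500, -153.095028
2. -61.767303, -173.150938
3. -46.351667, -135.522633
4. 65.589040, -138.621033

Point 1:
  φ: 53′ + 29.4″ = 53.49000′; 66 + 53.49000/60 = 66.8915000
  N ⇒ keep positive
  Lon: 153 + 5/60 + 42.1/3600 = 153.0950278
  W → negative
Point 2:
  Latitude: split at 2 digits → 61° and 46.0382′; 61 + 46.0382/60 = 61.7673033
  hemisphere S, so the sign is −
  Lon: split at 3 digits → 173° and 9.0563′; 173 + 9.0563/60 = 173.1509383
  W ⇒ negate
Point 3:
  Lat: 21.1′ = 0.351667°; total 46.3516667
  hemisphere S, so the sign is −
  Lon: 135 + 31.358/60 = 135.5226333
  W → negative
Point 4:
  φ: 65 + 35.3424/60 = 65.5890400
  N → positive
  Lon: 138 + 37.262/60 = 138.6210333
  W ⇒ negate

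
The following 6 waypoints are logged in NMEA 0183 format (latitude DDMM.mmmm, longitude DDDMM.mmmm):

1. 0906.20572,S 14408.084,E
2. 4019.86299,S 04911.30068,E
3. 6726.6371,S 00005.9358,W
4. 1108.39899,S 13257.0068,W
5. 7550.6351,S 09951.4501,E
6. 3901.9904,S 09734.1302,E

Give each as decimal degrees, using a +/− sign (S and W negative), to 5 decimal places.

1. -9.10343, 144.13473
2. -40.33105, 49.18834
3. -67.44395, -0.09893
4. -11.13998, -132.95011
5. -75.84392, 99.85750
6. -39.03317, 97.56884

Point 1:
  φ: degrees = first 2 digits = 9, minutes = 6.20572; 9 + 6.20572/60 = 9.103429
  hemisphere S, so the sign is −
  Longitude: degrees = first 3 digits = 144, minutes = 8.084; 144 + 8.084/60 = 144.134733
  E ⇒ keep positive
Point 2:
  Latitude: degrees = first 2 digits = 40, minutes = 19.86299; 40 + 19.86299/60 = 40.331050
  S ⇒ negate
  Longitude: degrees = first 3 digits = 49, minutes = 11.30068; 49 + 11.30068/60 = 49.188345
  E ⇒ keep positive
Point 3:
  Latitude: split at 2 digits → 67° and 26.6371′; 67 + 26.6371/60 = 67.443952
  S ⇒ negate
  λ: split at 3 digits → 000° and 5.9358′; 0 + 5.9358/60 = 0.098930
  W ⇒ negate
Point 4:
  Lat: degrees = first 2 digits = 11, minutes = 8.39899; 11 + 8.39899/60 = 11.139983
  S ⇒ negate
  Longitude: degrees = first 3 digits = 132, minutes = 57.0068; 132 + 57.0068/60 = 132.950113
  W ⇒ negate
Point 5:
  Lat: degrees = first 2 digits = 75, minutes = 50.6351; 75 + 50.6351/60 = 75.843918
  S ⇒ negate
  λ: split at 3 digits → 099° and 51.4501′; 99 + 51.4501/60 = 99.857502
  E ⇒ keep positive
Point 6:
  φ: split at 2 digits → 39° and 1.9904′; 39 + 1.9904/60 = 39.033173
  S → negative
  Lon: split at 3 digits → 097° and 34.1302′; 97 + 34.1302/60 = 97.568837
  E ⇒ keep positive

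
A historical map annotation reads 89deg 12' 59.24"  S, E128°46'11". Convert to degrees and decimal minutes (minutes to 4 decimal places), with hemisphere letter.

Lat: 12 + 59.24/60 = 12.987333′
λ: seconds/60 = 0.18333; minutes = 46 + 0.18333 = 46.183333

89° 12.9873′ S, 128° 46.1833′ E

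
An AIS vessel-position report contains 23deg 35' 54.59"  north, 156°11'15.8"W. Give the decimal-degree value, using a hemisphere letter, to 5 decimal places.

23.59850° N, 156.18772° W

Latitude: 23° + 35/60 + 54.59/3600 = 23 + 0.583333 + 0.015164 = 23.598497
λ: 156° + 11/60 + 15.8/3600 = 156 + 0.183333 + 0.004389 = 156.187722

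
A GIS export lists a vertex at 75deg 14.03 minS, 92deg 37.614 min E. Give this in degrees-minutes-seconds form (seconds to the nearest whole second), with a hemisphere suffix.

Lat: 14.03000′ → 14′ and 0.03000 × 60 = 1.80″
Lon: 37.61400′ → 37′ and 0.61400 × 60 = 36.84″

75°14′2″ S, 92°37′37″ E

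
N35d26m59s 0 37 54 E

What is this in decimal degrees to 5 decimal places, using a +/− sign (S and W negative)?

Lat: 26′ + 59″ = 26.98333′; 35 + 26.98333/60 = 35.449722
N → positive
Lon: 0 + 37/60 + 54/3600 = 0.631667
E → positive

35.44972, 0.63167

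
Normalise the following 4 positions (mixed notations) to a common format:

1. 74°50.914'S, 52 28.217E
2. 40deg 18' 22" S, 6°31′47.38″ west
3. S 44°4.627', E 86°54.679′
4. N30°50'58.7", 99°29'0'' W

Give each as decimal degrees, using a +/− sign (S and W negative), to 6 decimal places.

1. -74.848567, 52.470283
2. -40.306111, -6.529828
3. -44.077117, 86.911317
4. 30.849639, -99.483333

Point 1:
  Latitude: 74 + 50.914/60 = 74.8485667
  hemisphere S, so the sign is −
  Longitude: 52 + 28.217/60 = 52.4702833
  E → positive
Point 2:
  φ: 40° + 18/60 + 22/3600 = 40 + 0.300000 + 0.006111 = 40.3061111
  S → negative
  λ: 31′ + 47.38″ = 31.78967′; 6 + 31.78967/60 = 6.5298278
  hemisphere W, so the sign is −
Point 3:
  φ: 4.627′ = 0.077117°; total 44.0771167
  hemisphere S, so the sign is −
  λ: 86 + 54.679/60 = 86.9113167
  E ⇒ keep positive
Point 4:
  Latitude: 30 + 50/60 + 58.7/3600 = 30.8496389
  N ⇒ keep positive
  λ: 99 + 29/60 + 0/3600 = 99.4833333
  W ⇒ negate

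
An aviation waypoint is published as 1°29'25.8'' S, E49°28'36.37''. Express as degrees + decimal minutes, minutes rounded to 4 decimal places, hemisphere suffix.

1° 29.4300′ S, 49° 28.6062′ E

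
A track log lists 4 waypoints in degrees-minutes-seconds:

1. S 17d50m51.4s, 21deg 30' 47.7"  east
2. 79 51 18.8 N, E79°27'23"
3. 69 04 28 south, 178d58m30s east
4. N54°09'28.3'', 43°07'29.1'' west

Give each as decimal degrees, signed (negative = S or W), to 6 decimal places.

1. -17.847611, 21.513250
2. 79.855222, 79.456389
3. -69.074444, 178.975000
4. 54.157861, -43.124750

Point 1:
  Latitude: 17 + 50/60 + 51.4/3600 = 17.8476111
  hemisphere S, so the sign is −
  λ: 21 + 30/60 + 47.7/3600 = 21.5132500
  E → positive
Point 2:
  Lat: 51′ + 18.8″ = 51.31333′; 79 + 51.31333/60 = 79.8552222
  N ⇒ keep positive
  Longitude: 79° + 27/60 + 23/3600 = 79 + 0.450000 + 0.006389 = 79.4563889
  E ⇒ keep positive
Point 3:
  Latitude: 69 + 4/60 + 28/3600 = 69.0744444
  S → negative
  λ: 178 + 58/60 + 30/3600 = 178.9750000
  E → positive
Point 4:
  Lat: 9′ + 28.3″ = 9.47167′; 54 + 9.47167/60 = 54.1578611
  N ⇒ keep positive
  λ: 7′ + 29.1″ = 7.48500′; 43 + 7.48500/60 = 43.1247500
  W → negative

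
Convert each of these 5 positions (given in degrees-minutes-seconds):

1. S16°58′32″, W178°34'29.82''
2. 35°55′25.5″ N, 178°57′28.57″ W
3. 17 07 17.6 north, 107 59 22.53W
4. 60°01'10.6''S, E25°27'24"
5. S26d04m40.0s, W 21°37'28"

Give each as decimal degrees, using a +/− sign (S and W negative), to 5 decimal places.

1. -16.97556, -178.57495
2. 35.92375, -178.95794
3. 17.12156, -107.98959
4. -60.01961, 25.45667
5. -26.07778, -21.62444

Point 1:
  Lat: 16° + 58/60 + 32/3600 = 16 + 0.966667 + 0.008889 = 16.975556
  hemisphere S, so the sign is −
  λ: 178 + 34/60 + 29.82/3600 = 178.574950
  hemisphere W, so the sign is −
Point 2:
  φ: 55′ + 25.5″ = 55.42500′; 35 + 55.42500/60 = 35.923750
  N → positive
  Lon: 57′ + 28.57″ = 57.47617′; 178 + 57.47617/60 = 178.957936
  W → negative
Point 3:
  Latitude: 17 + 7/60 + 17.6/3600 = 17.121556
  N ⇒ keep positive
  Longitude: 59′ + 22.53″ = 59.37550′; 107 + 59.37550/60 = 107.989592
  hemisphere W, so the sign is −
Point 4:
  Lat: 60° + 1/60 + 10.6/3600 = 60 + 0.016667 + 0.002944 = 60.019611
  S ⇒ negate
  Longitude: 25 + 27/60 + 24/3600 = 25.456667
  E ⇒ keep positive
Point 5:
  Lat: 4′ + 40″ = 4.66667′; 26 + 4.66667/60 = 26.077778
  hemisphere S, so the sign is −
  Longitude: 21° + 37/60 + 28/3600 = 21 + 0.616667 + 0.007778 = 21.624444
  hemisphere W, so the sign is −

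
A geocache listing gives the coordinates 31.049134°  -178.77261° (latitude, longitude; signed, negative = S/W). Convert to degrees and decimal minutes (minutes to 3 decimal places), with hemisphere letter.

φ: 31° + 0.049134 × 60 = 31° 2.94804′
Longitude is negative → W; |value| = 178.772610
λ: 178° + 0.772610 × 60 = 178° 46.35660′

31° 2.948′ N, 178° 46.357′ W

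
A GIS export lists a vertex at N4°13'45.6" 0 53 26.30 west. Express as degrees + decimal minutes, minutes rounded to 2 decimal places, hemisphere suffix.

φ: seconds/60 = 0.76000; minutes = 13 + 0.76000 = 13.7600
λ: seconds/60 = 0.43833; minutes = 53 + 0.43833 = 53.4383

4° 13.76′ N, 0° 53.44′ W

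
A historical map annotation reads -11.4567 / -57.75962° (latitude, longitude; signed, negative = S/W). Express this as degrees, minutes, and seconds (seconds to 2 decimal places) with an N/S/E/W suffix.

11°27′24.12″ S, 57°45′34.63″ W

Latitude is negative → S; |value| = 11.456700
φ: 0.456700 × 60 = 27.40200′ → 27′, remainder × 60 = 24.1200″
Longitude is negative → W; |value| = 57.759620
λ: 0.759620 × 60 = 45.57720′ → 45′, remainder × 60 = 34.6320″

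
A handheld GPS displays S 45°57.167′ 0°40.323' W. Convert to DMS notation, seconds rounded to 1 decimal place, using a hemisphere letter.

Latitude: fractional minutes 0.16700 × 60 = 10.020″
λ: fractional minutes 0.32300 × 60 = 19.380″

45°57′10.0″ S, 0°40′19.4″ W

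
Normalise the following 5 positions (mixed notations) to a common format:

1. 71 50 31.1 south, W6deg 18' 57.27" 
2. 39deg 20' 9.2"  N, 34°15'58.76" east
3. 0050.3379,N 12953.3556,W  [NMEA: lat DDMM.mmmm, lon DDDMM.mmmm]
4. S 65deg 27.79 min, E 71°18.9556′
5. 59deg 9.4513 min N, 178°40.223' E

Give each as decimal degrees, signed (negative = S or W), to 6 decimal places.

1. -71.841972, -6.315908
2. 39.335889, 34.266322
3. 0.838965, -129.889260
4. -65.463167, 71.315927
5. 59.157522, 178.670383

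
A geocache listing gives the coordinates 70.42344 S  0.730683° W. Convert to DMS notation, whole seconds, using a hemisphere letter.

70°25′24″ S, 0°43′50″ W

φ: 0.423440 × 60 = 25.40640′ → 25′, remainder × 60 = 24.38″
Longitude: 0.730683 × 60 = 43.84098′ → 43′, remainder × 60 = 50.46″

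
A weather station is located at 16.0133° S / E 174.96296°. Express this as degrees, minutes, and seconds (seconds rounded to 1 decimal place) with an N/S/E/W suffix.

Lat: 0.013300° → 0.79800′; 0.79800 × 60 = 47.880″
λ: 0.962960 × 60 = 57.77760′ → 57′, remainder × 60 = 46.656″

16°00′47.9″ S, 174°57′46.7″ E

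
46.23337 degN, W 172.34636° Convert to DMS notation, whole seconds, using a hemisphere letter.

46°14′0″ N, 172°20′47″ W

Latitude: 0.233370° → 14.00220′; 0.00220 × 60 = 0.13″
Longitude: whole degrees 172; 20.78160′ → 20′ and 46.90″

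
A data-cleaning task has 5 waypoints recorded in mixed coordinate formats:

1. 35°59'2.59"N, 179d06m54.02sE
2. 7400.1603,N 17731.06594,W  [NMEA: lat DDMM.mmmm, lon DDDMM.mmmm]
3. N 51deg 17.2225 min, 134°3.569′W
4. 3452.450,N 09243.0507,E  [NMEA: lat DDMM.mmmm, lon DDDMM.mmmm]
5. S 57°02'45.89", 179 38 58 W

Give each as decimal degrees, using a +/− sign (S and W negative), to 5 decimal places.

1. 35.98405, 179.11501
2. 74.00267, -177.51777
3. 51.28704, -134.05948
4. 34.87417, 92.71751
5. -57.04608, -179.64944

Point 1:
  Lat: 35° + 59/60 + 2.59/3600 = 35 + 0.983333 + 0.000719 = 35.984053
  N ⇒ keep positive
  λ: 179° + 6/60 + 54.02/3600 = 179 + 0.100000 + 0.015006 = 179.115006
  E ⇒ keep positive
Point 2:
  Latitude: split at 2 digits → 74° and 0.1603′; 74 + 0.1603/60 = 74.002672
  N → positive
  λ: split at 3 digits → 177° and 31.06594′; 177 + 31.06594/60 = 177.517766
  W ⇒ negate
Point 3:
  φ: 51 + 17.2225/60 = 51.287042
  N ⇒ keep positive
  Longitude: 3.569′ = 0.059483°; total 134.059483
  hemisphere W, so the sign is −
Point 4:
  φ: split at 2 digits → 34° and 52.45′; 34 + 52.45/60 = 34.874167
  N ⇒ keep positive
  Lon: split at 3 digits → 092° and 43.0507′; 92 + 43.0507/60 = 92.717512
  E → positive
Point 5:
  Latitude: 57 + 2/60 + 45.89/3600 = 57.046081
  S → negative
  Longitude: 179° + 38/60 + 58/3600 = 179 + 0.633333 + 0.016111 = 179.649444
  W ⇒ negate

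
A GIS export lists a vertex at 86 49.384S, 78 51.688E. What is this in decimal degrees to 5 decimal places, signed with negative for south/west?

-86.82307, 78.86147

Latitude: 86 + 49.384/60 = 86.823067
hemisphere S, so the sign is −
Longitude: 51.688′ = 0.861467°; total 78.861467
E → positive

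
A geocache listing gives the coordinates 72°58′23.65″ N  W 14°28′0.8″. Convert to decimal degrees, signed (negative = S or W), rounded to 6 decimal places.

φ: 72° + 58/60 + 23.65/3600 = 72 + 0.966667 + 0.006569 = 72.9732361
N ⇒ keep positive
Longitude: 14° + 28/60 + 0.8/3600 = 14 + 0.466667 + 0.000222 = 14.4668889
W ⇒ negate

72.973236, -14.466889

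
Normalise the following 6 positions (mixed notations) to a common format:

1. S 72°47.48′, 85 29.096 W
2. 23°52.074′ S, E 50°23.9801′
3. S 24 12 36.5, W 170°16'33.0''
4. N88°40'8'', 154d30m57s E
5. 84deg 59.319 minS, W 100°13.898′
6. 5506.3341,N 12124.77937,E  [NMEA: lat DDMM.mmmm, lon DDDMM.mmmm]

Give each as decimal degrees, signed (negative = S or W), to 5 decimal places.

Point 1:
  φ: 72 + 47.48/60 = 72.791333
  S ⇒ negate
  Longitude: 85 + 29.096/60 = 85.484933
  W → negative
Point 2:
  Latitude: 23 + 52.074/60 = 23.867900
  S ⇒ negate
  λ: 23.9801′ = 0.399668°; total 50.399668
  E ⇒ keep positive
Point 3:
  Latitude: 12′ + 36.5″ = 12.60833′; 24 + 12.60833/60 = 24.210139
  hemisphere S, so the sign is −
  Lon: 170° + 16/60 + 33/3600 = 170 + 0.266667 + 0.009167 = 170.275833
  W ⇒ negate
Point 4:
  Lat: 88 + 40/60 + 8/3600 = 88.668889
  N → positive
  Longitude: 154 + 30/60 + 57/3600 = 154.515833
  E ⇒ keep positive
Point 5:
  φ: 59.319′ = 0.988650°; total 84.988650
  hemisphere S, so the sign is −
  Longitude: 13.898′ = 0.231633°; total 100.231633
  W ⇒ negate
Point 6:
  Lat: degrees = first 2 digits = 55, minutes = 6.3341; 55 + 6.3341/60 = 55.105568
  N → positive
  Longitude: split at 3 digits → 121° and 24.77937′; 121 + 24.77937/60 = 121.412990
  E ⇒ keep positive

1. -72.79133, -85.48493
2. -23.86790, 50.39967
3. -24.21014, -170.27583
4. 88.66889, 154.51583
5. -84.98865, -100.23163
6. 55.10557, 121.41299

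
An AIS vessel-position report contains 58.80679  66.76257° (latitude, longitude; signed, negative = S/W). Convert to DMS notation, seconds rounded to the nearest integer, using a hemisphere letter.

Lat: 0.806790° → 48.40740′; 0.40740 × 60 = 24.44″
Longitude: 0.762570° → 45.75420′; 0.75420 × 60 = 45.25″

58°48′24″ N, 66°45′45″ E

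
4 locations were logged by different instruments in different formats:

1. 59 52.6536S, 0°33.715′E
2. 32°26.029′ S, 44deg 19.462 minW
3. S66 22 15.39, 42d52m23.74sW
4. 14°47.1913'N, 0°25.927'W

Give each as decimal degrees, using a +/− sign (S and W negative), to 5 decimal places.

1. -59.87756, 0.56192
2. -32.43382, -44.32437
3. -66.37094, -42.87326
4. 14.78652, -0.43212

Point 1:
  Latitude: 52.6536′ = 0.877560°; total 59.877560
  S → negative
  Longitude: 33.715′ = 0.561917°; total 0.561917
  E → positive
Point 2:
  Lat: 26.029′ = 0.433817°; total 32.433817
  S → negative
  Lon: 19.462′ = 0.324367°; total 44.324367
  W ⇒ negate
Point 3:
  φ: 66° + 22/60 + 15.39/3600 = 66 + 0.366667 + 0.004275 = 66.370942
  hemisphere S, so the sign is −
  λ: 42 + 52/60 + 23.74/3600 = 42.873261
  hemisphere W, so the sign is −
Point 4:
  Lat: 47.1913′ = 0.786522°; total 14.786522
  N → positive
  Longitude: 25.927′ = 0.432117°; total 0.432117
  W → negative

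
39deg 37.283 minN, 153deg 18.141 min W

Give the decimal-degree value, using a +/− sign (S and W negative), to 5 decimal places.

39.62138, -153.30235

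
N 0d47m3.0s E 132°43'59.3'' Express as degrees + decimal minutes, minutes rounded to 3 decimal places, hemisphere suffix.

0° 47.050′ N, 132° 43.988′ E

Lat: seconds/60 = 0.05000; minutes = 47 + 0.05000 = 47.05000
Lon: 43 + 59.3/60 = 43.98833′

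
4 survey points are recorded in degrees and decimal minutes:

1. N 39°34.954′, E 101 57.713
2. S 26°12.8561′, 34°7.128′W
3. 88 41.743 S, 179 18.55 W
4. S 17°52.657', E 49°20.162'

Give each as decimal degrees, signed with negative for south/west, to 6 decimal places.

Point 1:
  Lat: 34.954′ = 0.582567°; total 39.5825667
  N → positive
  Longitude: 101 + 57.713/60 = 101.9618833
  E → positive
Point 2:
  Latitude: 12.8561′ = 0.214268°; total 26.2142683
  S → negative
  λ: 34 + 7.128/60 = 34.1188000
  W → negative
Point 3:
  φ: 88 + 41.743/60 = 88.6957167
  S ⇒ negate
  Longitude: 179 + 18.55/60 = 179.3091667
  W → negative
Point 4:
  Lat: 52.657′ = 0.877617°; total 17.8776167
  S → negative
  λ: 49 + 20.162/60 = 49.3360333
  E → positive

1. 39.582567, 101.961883
2. -26.214268, -34.118800
3. -88.695717, -179.309167
4. -17.877617, 49.336033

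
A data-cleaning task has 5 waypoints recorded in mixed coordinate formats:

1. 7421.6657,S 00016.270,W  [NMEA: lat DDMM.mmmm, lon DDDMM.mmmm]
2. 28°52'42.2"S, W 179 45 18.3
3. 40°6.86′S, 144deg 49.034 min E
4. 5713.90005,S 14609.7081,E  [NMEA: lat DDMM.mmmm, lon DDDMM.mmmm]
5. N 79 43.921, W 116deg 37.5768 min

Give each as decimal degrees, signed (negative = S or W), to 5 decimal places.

Point 1:
  Lat: split at 2 digits → 74° and 21.6657′; 74 + 21.6657/60 = 74.361095
  S ⇒ negate
  Lon: degrees = first 3 digits = 0, minutes = 16.27; 0 + 16.27/60 = 0.271167
  W ⇒ negate
Point 2:
  φ: 28° + 52/60 + 42.2/3600 = 28 + 0.866667 + 0.011722 = 28.878389
  S → negative
  Longitude: 179° + 45/60 + 18.3/3600 = 179 + 0.750000 + 0.005083 = 179.755083
  W → negative
Point 3:
  Lat: 6.86′ = 0.114333°; total 40.114333
  S → negative
  Lon: 49.034′ = 0.817233°; total 144.817233
  E ⇒ keep positive
Point 4:
  Latitude: degrees = first 2 digits = 57, minutes = 13.90005; 57 + 13.90005/60 = 57.231668
  S ⇒ negate
  λ: degrees = first 3 digits = 146, minutes = 9.7081; 146 + 9.7081/60 = 146.161802
  E → positive
Point 5:
  φ: 43.921′ = 0.732017°; total 79.732017
  N → positive
  λ: 116 + 37.5768/60 = 116.626280
  hemisphere W, so the sign is −

1. -74.36110, -0.27117
2. -28.87839, -179.75508
3. -40.11433, 144.81723
4. -57.23167, 146.16180
5. 79.73202, -116.62628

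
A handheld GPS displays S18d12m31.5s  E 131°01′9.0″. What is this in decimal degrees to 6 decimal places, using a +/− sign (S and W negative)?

-18.208750, 131.019167

Latitude: 18° + 12/60 + 31.5/3600 = 18 + 0.200000 + 0.008750 = 18.2087500
S ⇒ negate
λ: 1′ + 9″ = 1.15000′; 131 + 1.15000/60 = 131.0191667
E ⇒ keep positive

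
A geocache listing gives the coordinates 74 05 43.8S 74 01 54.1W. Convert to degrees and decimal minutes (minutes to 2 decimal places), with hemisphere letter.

74° 5.73′ S, 74° 1.90′ W

φ: seconds/60 = 0.73000; minutes = 5 + 0.73000 = 5.7300
λ: seconds/60 = 0.90167; minutes = 1 + 0.90167 = 1.9017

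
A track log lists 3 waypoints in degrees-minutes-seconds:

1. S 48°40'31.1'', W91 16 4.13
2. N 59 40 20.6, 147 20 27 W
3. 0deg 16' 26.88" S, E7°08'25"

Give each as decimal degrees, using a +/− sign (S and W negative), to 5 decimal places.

Point 1:
  φ: 48° + 40/60 + 31.1/3600 = 48 + 0.666667 + 0.008639 = 48.675306
  S ⇒ negate
  Longitude: 16′ + 4.13″ = 16.06883′; 91 + 16.06883/60 = 91.267814
  hemisphere W, so the sign is −
Point 2:
  φ: 40′ + 20.6″ = 40.34333′; 59 + 40.34333/60 = 59.672389
  N → positive
  Longitude: 147 + 20/60 + 27/3600 = 147.340833
  W ⇒ negate
Point 3:
  Latitude: 0 + 16/60 + 26.88/3600 = 0.274133
  S ⇒ negate
  λ: 7 + 8/60 + 25/3600 = 7.140278
  E ⇒ keep positive

1. -48.67531, -91.26781
2. 59.67239, -147.34083
3. -0.27413, 7.14028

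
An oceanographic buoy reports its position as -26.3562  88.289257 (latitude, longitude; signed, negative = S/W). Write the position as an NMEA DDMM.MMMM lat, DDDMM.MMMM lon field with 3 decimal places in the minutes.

2621.372,S / 08817.355,E

Latitude is negative → S; |value| = 26.356200
Latitude: 26° + 0.356200 × 60 = 26° 21.37200′
Longitude: minutes = (88.289257 − 88) × 60 = 17.35542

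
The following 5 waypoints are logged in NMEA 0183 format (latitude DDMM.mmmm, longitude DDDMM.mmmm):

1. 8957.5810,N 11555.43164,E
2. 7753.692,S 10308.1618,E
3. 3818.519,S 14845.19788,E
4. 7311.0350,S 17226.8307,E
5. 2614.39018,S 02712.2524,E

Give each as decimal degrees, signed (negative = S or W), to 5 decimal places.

Point 1:
  Lat: degrees = first 2 digits = 89, minutes = 57.581; 89 + 57.581/60 = 89.959683
  N ⇒ keep positive
  λ: split at 3 digits → 115° and 55.43164′; 115 + 55.43164/60 = 115.923861
  E → positive
Point 2:
  φ: split at 2 digits → 77° and 53.692′; 77 + 53.692/60 = 77.894867
  S → negative
  λ: split at 3 digits → 103° and 8.1618′; 103 + 8.1618/60 = 103.136030
  E ⇒ keep positive
Point 3:
  Lat: split at 2 digits → 38° and 18.519′; 38 + 18.519/60 = 38.308650
  S ⇒ negate
  λ: degrees = first 3 digits = 148, minutes = 45.19788; 148 + 45.19788/60 = 148.753298
  E ⇒ keep positive
Point 4:
  Lat: degrees = first 2 digits = 73, minutes = 11.035; 73 + 11.035/60 = 73.183917
  hemisphere S, so the sign is −
  Longitude: split at 3 digits → 172° and 26.8307′; 172 + 26.8307/60 = 172.447178
  E ⇒ keep positive
Point 5:
  Latitude: degrees = first 2 digits = 26, minutes = 14.39018; 26 + 14.39018/60 = 26.239836
  hemisphere S, so the sign is −
  Lon: split at 3 digits → 027° and 12.2524′; 27 + 12.2524/60 = 27.204207
  E → positive

1. 89.95968, 115.92386
2. -77.89487, 103.13603
3. -38.30865, 148.75330
4. -73.18392, 172.44718
5. -26.23984, 27.20421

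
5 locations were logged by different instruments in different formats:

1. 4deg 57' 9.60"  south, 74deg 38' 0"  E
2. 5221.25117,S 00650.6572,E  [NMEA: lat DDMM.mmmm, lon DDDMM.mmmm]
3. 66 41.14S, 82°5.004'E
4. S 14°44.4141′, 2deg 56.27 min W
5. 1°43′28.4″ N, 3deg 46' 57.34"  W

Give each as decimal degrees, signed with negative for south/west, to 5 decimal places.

1. -4.95267, 74.63333
2. -52.35419, 6.84429
3. -66.68567, 82.08340
4. -14.74024, -2.93783
5. 1.72456, -3.78259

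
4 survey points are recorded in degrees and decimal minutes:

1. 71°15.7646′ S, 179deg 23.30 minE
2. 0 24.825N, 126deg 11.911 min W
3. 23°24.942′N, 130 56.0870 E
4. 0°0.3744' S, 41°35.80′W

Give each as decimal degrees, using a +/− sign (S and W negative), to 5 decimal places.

1. -71.26274, 179.38833
2. 0.41375, -126.19852
3. 23.41570, 130.93478
4. -0.00624, -41.59667

Point 1:
  φ: 71 + 15.7646/60 = 71.262743
  S → negative
  Longitude: 179 + 23.3/60 = 179.388333
  E → positive
Point 2:
  Latitude: 0 + 24.825/60 = 0.413750
  N → positive
  λ: 126 + 11.911/60 = 126.198517
  hemisphere W, so the sign is −
Point 3:
  Lat: 24.942′ = 0.415700°; total 23.415700
  N ⇒ keep positive
  λ: 56.087′ = 0.934783°; total 130.934783
  E ⇒ keep positive
Point 4:
  φ: 0 + 0.3744/60 = 0.006240
  hemisphere S, so the sign is −
  λ: 41 + 35.8/60 = 41.596667
  W → negative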